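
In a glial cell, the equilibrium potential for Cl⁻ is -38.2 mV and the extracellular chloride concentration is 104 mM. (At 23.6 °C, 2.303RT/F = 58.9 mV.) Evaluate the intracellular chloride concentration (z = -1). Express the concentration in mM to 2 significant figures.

23 mM

Nernst: E = (58.9/-1) · log₁₀([out]/[in]), so log₁₀([out]/[in]) = -38.2 × -1 / 58.9 = 0.6486.
[out]/[in] = 10^(0.6486) = 4.452.
[in] = 104 / 4.452 = 23.36 mM.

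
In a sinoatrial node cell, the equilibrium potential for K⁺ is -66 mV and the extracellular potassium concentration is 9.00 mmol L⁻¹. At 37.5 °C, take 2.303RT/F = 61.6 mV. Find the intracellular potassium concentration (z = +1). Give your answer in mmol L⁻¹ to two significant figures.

110 mmol L⁻¹

Nernst: E = (61.6/1) · log₁₀([out]/[in]), so log₁₀([out]/[in]) = -66.0 × 1 / 61.6 = -1.0714.
[out]/[in] = 10^(-1.0714) = 0.08483.
[in] = 9.00 / 0.08483 = 106.1 mmol L⁻¹.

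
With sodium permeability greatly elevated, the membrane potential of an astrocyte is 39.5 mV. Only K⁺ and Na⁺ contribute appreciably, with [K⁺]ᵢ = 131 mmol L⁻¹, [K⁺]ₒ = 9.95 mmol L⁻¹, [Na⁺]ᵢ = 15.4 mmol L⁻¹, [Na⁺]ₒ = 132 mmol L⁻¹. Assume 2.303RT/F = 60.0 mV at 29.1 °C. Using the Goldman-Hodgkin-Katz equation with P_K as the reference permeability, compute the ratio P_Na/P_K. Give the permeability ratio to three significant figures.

9.48

Let α = P_Na/P_K. GHK: Vm = 60.0·log₁₀[(Kₒ + α·Naₒ)/(Kᵢ + α·Naᵢ)].
10^(Vm/60.0) = 10^(39.5/60.0) = 4.5534
So 4.5534·(Kᵢ + α·Naᵢ) = Kₒ + α·Naₒ → α = (4.5534·131.0 − 9.95) / (132.0 − 4.5534·15.4)
α = (596.5 − 9.95) / (132.0 − 70.12) = 586.5/61.88 = 9.479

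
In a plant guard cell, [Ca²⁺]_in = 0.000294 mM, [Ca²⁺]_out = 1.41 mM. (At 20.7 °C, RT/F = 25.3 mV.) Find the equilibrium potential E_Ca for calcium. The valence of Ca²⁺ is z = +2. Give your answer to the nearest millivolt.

107 mV

E = (25.3/z) · ln([Ca²⁺]_out/[Ca²⁺]_in) with z = +2.
= (25.3/2) · ln(1.41/0.000294) = 12.65 · ln(4796)
= 12.65 · (8.4755) = 107.22 mV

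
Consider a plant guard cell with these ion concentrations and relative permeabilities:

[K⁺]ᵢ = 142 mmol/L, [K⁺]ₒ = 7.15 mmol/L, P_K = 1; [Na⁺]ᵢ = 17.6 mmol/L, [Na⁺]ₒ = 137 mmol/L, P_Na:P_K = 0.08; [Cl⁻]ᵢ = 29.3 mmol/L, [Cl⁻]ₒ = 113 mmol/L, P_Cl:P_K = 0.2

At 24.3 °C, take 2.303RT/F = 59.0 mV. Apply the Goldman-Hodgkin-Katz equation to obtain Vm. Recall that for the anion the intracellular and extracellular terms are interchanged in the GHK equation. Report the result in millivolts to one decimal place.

-49.6 mV

Vm = 59.0 · log₁₀[(Σ P·[cation]ₒ + Σ P·[anion]ᵢ) / (Σ P·[cation]ᵢ + Σ P·[anion]ₒ)]
Numerator = 1×7.15 + 0.08×137 + 0.2×29.3 = 23.97
Denominator = 1×142 + 0.08×17.6 + 0.2×113 = 166
Vm = 59.0 · log₁₀(0.14439) = 59.0 × (-0.8405) = -49.59 mV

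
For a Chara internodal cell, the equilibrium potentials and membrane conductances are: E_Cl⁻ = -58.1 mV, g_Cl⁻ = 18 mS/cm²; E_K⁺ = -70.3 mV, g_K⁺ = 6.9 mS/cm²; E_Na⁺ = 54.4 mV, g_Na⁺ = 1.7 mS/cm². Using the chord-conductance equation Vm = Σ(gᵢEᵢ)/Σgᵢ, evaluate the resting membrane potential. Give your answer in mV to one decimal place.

-54.1 mV

Σ gᵢEᵢ = 18·(-58.1) + 6.9·(-70.3) + 1.7·(54.4) = -1438.39
Σ gᵢ = 18 + 6.9 + 1.7 = 26.6
Vm = -1438.39 / 26.6 = -54.07 mV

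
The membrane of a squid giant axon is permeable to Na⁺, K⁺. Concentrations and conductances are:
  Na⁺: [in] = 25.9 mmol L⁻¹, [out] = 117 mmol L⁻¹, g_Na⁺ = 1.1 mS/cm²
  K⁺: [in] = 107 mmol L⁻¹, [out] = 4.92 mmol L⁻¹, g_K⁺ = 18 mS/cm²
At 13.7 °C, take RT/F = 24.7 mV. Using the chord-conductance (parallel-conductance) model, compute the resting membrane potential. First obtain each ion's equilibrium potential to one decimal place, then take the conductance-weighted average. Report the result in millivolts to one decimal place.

E_Na⁺ = (24.7/1)·ln(117/25.9) = 37.2 mV
E_K⁺ = (24.7/1)·ln(4.92/107) = -76.1 mV
Vm = (Σ gᵢEᵢ)/(Σ gᵢ) = (1.1·37.2 + 18·-76.1) / (1.1 + 18)
= -1328.88 / 19.1 = -69.57 mV

-69.6 mV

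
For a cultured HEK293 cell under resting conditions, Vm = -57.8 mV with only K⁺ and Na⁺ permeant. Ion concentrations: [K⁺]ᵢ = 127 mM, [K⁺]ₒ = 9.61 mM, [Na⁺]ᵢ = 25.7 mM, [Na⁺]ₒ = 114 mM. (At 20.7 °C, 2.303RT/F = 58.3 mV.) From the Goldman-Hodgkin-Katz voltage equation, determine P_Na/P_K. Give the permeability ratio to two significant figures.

0.030

Let α = P_Na/P_K. GHK: Vm = 58.3·log₁₀[(Kₒ + α·Naₒ)/(Kᵢ + α·Naᵢ)].
10^(Vm/58.3) = 10^(-57.8/58.3) = 0.10199
So 0.10199·(Kᵢ + α·Naᵢ) = Kₒ + α·Naₒ → α = (0.10199·127.0 − 9.61) / (114.0 − 0.10199·25.7)
α = (12.95 − 9.61) / (114.0 − 2.621) = 3.343/111.4 = 0.03002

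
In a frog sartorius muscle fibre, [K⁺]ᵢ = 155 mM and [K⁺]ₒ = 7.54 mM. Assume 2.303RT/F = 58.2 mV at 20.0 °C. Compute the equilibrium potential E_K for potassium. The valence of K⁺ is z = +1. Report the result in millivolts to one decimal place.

-76.4 mV

E = (58.2/z) · log₁₀([K⁺]_out/[K⁺]_in) with z = +1.
= (58.2/1) · log₁₀(7.54/155) = 58.20 · log₁₀(0.04865)
= 58.20 · (-1.3130) = -76.41 mV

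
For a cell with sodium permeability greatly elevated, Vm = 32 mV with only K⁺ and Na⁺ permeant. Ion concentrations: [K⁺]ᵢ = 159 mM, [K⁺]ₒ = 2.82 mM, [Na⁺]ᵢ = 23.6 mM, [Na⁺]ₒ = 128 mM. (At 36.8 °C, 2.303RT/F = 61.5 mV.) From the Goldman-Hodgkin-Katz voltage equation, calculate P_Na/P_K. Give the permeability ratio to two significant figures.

Let α = P_Na/P_K. GHK: Vm = 61.5·log₁₀[(Kₒ + α·Naₒ)/(Kᵢ + α·Naᵢ)].
10^(Vm/61.5) = 10^(32.0/61.5) = 3.3138
So 3.3138·(Kᵢ + α·Naᵢ) = Kₒ + α·Naₒ → α = (3.3138·159.0 − 2.82) / (128.0 − 3.3138·23.6)
α = (526.9 − 2.82) / (128.0 − 78.21) = 524.1/49.79 = 10.52

11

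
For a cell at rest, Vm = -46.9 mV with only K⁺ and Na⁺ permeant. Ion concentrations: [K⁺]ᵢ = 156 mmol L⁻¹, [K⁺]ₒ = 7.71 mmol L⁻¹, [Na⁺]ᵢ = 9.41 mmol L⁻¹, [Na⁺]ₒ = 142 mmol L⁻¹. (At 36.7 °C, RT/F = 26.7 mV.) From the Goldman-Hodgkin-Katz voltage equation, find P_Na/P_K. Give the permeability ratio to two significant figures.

0.14

Let α = P_Na/P_K. GHK: Vm = 26.7·ln[(Kₒ + α·Naₒ)/(Kᵢ + α·Naᵢ)].
e^(Vm/26.7) = e^(-46.9/26.7) = 0.17264
So 0.17264·(Kᵢ + α·Naᵢ) = Kₒ + α·Naₒ → α = (0.17264·156.0 − 7.71) / (142.0 − 0.17264·9.41)
α = (26.93 − 7.71) / (142.0 − 1.625) = 19.22/140.4 = 0.1369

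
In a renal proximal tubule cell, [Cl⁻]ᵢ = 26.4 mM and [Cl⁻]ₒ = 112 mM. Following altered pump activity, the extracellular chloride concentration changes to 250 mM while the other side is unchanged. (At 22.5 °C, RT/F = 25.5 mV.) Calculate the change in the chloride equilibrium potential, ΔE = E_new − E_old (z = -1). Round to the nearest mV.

E_old = (25.5/-1)·ln(112/26.4) = -36.85 mV
E_new = (25.5/-1)·ln(250/26.4) = -57.33 mV
ΔE = -57.33 − (-36.85) = -20.48 mV

-20 mV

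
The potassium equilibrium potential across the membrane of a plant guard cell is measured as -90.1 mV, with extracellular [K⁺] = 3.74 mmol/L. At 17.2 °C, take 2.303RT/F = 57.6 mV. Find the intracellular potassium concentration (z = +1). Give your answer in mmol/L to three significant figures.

Nernst: E = (57.6/1) · log₁₀([out]/[in]), so log₁₀([out]/[in]) = -90.1 × 1 / 57.6 = -1.5642.
[out]/[in] = 10^(-1.5642) = 0.02727.
[in] = 3.74 / 0.02727 = 137.1 mmol/L.

137 mmol/L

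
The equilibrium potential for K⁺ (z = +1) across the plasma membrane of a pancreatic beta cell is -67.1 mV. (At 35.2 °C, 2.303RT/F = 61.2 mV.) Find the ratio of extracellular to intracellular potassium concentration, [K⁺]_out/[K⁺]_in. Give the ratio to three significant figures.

0.0801

log₁₀([out]/[in]) = E·z/(61.2) = -67.1 × 1 / 61.2 = -1.0964
[out]/[in] = 10^(-1.0964) = 0.08009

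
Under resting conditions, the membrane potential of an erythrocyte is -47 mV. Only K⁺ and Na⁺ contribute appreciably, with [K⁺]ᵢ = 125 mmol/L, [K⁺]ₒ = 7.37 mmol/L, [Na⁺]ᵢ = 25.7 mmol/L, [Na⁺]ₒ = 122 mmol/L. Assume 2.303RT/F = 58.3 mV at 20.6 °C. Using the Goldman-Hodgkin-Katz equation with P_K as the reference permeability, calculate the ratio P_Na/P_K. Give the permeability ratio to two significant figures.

Let α = P_Na/P_K. GHK: Vm = 58.3·log₁₀[(Kₒ + α·Naₒ)/(Kᵢ + α·Naᵢ)].
10^(Vm/58.3) = 10^(-47.0/58.3) = 0.15625
So 0.15625·(Kᵢ + α·Naᵢ) = Kₒ + α·Naₒ → α = (0.15625·125.0 − 7.37) / (122.0 − 0.15625·25.7)
α = (19.53 − 7.37) / (122.0 − 4.016) = 12.16/118 = 0.1031

0.10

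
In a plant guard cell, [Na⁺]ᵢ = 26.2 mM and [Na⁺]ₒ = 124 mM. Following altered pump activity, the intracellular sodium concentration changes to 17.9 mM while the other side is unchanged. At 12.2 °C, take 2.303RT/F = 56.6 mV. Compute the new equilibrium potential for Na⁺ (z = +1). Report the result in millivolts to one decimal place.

47.6 mV

After the shift: [Na⁺]_out = 124, [Na⁺]_in = 17.9 mM.
E_new = (56.6/1)·log₁₀(124/17.9) = 56.60 · (0.8406) = 47.58 mV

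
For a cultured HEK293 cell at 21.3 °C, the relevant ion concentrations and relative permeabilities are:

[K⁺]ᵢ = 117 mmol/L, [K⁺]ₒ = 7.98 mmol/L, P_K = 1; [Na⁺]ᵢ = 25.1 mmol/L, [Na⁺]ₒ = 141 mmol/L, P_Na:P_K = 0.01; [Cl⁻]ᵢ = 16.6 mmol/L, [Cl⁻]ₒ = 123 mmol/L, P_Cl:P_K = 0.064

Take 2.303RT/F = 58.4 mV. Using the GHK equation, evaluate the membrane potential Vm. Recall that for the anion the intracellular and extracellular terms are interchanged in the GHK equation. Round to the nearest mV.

Vm = 58.4 · log₁₀[(Σ P·[cation]ₒ + Σ P·[anion]ᵢ) / (Σ P·[cation]ᵢ + Σ P·[anion]ₒ)]
Numerator = 1×7.98 + 0.01×141 + 0.064×16.6 = 10.45
Denominator = 1×117 + 0.01×25.1 + 0.064×123 = 125.1
Vm = 58.4 · log₁₀(0.083537) = 58.4 × (-1.0781) = -62.96 mV

-63 mV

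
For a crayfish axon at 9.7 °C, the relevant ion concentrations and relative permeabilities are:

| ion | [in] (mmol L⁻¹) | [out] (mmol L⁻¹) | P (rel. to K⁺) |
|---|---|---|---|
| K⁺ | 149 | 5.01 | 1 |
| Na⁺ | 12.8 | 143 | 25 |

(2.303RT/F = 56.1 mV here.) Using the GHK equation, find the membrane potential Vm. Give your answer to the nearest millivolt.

Vm = 56.1 · log₁₀[(Σ P·[cation]ₒ + Σ P·[anion]ᵢ) / (Σ P·[cation]ᵢ + Σ P·[anion]ₒ)]
Numerator = 1×5.01 + 25×143 = 3580
Denominator = 1×149 + 25×12.8 = 469
Vm = 56.1 · log₁₀(7.6333) = 56.1 × (0.8827) = 49.52 mV

50 mV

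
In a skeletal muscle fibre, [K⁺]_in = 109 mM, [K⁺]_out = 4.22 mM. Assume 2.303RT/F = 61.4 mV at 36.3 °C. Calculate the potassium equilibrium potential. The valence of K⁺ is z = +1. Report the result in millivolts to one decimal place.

E = (61.4/z) · log₁₀([K⁺]_out/[K⁺]_in) with z = +1.
= (61.4/1) · log₁₀(4.22/109) = 61.40 · log₁₀(0.03872)
= 61.40 · (-1.4121) = -86.70 mV

-86.7 mV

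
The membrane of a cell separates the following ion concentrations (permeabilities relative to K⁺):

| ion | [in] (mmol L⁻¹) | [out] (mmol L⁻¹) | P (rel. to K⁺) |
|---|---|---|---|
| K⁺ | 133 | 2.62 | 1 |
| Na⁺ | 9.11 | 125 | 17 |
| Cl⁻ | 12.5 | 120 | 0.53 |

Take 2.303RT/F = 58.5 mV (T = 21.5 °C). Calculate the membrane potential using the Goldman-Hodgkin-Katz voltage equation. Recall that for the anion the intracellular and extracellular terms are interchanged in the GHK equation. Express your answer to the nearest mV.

Vm = 58.5 · log₁₀[(Σ P·[cation]ₒ + Σ P·[anion]ᵢ) / (Σ P·[cation]ᵢ + Σ P·[anion]ₒ)]
Numerator = 1×2.62 + 17×125 + 0.53×12.5 = 2134
Denominator = 1×133 + 17×9.11 + 0.53×120 = 351.5
Vm = 58.5 · log₁₀(6.0723) = 58.5 × (0.7834) = 45.83 mV

46 mV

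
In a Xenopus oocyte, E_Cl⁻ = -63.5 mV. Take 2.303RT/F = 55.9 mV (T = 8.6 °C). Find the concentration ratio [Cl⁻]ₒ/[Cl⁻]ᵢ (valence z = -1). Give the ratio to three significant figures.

13.7

log₁₀([out]/[in]) = E·z/(55.9) = -63.5 × -1 / 55.9 = 1.1360
[out]/[in] = 10^(1.1360) = 13.68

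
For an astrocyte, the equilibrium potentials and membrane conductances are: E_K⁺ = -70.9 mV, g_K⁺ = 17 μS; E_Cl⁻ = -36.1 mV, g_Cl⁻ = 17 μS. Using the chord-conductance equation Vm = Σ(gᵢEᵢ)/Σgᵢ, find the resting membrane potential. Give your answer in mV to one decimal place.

Σ gᵢEᵢ = 17·(-70.9) + 17·(-36.1) = -1819.00
Σ gᵢ = 17 + 17 = 34
Vm = -1819.00 / 34 = -53.50 mV

-53.5 mV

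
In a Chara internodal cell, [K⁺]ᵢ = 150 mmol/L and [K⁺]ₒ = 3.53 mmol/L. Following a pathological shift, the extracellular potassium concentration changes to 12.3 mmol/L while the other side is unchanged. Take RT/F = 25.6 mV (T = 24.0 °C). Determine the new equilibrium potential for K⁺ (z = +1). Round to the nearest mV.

-64 mV

After the shift: [K⁺]_out = 12.3, [K⁺]_in = 150 mmol/L.
E_new = (25.6/1)·ln(12.3/150) = 25.60 · (-2.5010) = -64.03 mV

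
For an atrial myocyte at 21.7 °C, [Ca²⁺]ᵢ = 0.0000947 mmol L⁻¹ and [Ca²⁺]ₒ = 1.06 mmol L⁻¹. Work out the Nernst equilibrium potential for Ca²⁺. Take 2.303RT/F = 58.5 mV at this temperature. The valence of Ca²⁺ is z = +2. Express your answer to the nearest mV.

118 mV

E = (58.5/z) · log₁₀([Ca²⁺]_out/[Ca²⁺]_in) with z = +2.
= (58.5/2) · log₁₀(1.06/0.0000947) = 29.25 · log₁₀(1.119e+04)
= 29.25 · (4.0490) = 118.43 mV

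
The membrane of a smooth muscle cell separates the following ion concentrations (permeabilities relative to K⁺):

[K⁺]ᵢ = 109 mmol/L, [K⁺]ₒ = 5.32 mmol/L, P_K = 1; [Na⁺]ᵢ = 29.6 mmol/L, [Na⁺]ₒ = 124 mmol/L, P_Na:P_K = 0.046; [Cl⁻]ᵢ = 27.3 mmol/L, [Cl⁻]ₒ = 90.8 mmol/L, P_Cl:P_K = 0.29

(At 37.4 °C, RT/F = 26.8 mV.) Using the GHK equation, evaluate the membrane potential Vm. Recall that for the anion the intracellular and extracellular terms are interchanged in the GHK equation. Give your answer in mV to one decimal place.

-53.0 mV

Vm = 26.8 · ln[(Σ P·[cation]ₒ + Σ P·[anion]ᵢ) / (Σ P·[cation]ᵢ + Σ P·[anion]ₒ)]
Numerator = 1×5.32 + 0.046×124 + 0.29×27.3 = 18.94
Denominator = 1×109 + 0.046×29.6 + 0.29×90.8 = 136.7
Vm = 26.8 · ln(0.13857) = 26.8 × (-1.9764) = -52.97 mV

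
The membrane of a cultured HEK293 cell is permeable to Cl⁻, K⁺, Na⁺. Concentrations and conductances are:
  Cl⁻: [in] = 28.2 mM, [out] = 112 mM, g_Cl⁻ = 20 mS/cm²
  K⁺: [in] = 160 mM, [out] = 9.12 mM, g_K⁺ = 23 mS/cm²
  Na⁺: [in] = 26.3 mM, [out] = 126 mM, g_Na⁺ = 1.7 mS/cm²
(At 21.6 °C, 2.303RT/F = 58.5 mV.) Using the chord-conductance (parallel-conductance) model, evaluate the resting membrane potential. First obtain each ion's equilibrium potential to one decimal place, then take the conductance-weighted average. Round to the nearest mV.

-52 mV

E_Cl⁻ = (58.5/-1)·log₁₀(112/28.2) = -35.0 mV
E_K⁺ = (58.5/1)·log₁₀(9.12/160) = -72.8 mV
E_Na⁺ = (58.5/1)·log₁₀(126/26.3) = 39.8 mV
Vm = (Σ gᵢEᵢ)/(Σ gᵢ) = (20·-35.0 + 23·-72.8 + 1.7·39.8) / (20 + 23 + 1.7)
= -2306.74 / 44.7 = -51.60 mV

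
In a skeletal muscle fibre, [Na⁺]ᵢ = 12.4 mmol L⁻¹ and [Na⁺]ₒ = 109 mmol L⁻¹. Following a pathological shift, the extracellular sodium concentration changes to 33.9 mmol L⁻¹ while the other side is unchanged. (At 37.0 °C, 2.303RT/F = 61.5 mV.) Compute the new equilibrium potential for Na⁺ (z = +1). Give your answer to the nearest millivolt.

After the shift: [Na⁺]_out = 33.9, [Na⁺]_in = 12.4 mmol L⁻¹.
E_new = (61.5/1)·log₁₀(33.9/12.4) = 61.50 · (0.4368) = 26.86 mV

27 mV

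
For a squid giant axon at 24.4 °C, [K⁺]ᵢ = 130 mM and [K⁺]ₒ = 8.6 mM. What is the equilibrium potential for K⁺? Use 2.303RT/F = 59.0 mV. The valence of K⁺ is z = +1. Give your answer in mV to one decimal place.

-69.6 mV

E = (59.0/z) · log₁₀([K⁺]_out/[K⁺]_in) with z = +1.
= (59.0/1) · log₁₀(8.6/130) = 59.00 · log₁₀(0.06615)
= 59.00 · (-1.1794) = -69.59 mV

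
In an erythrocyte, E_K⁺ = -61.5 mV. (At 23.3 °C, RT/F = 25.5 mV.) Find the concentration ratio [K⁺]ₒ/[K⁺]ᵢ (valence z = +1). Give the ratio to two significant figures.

ln([out]/[in]) = E·z/(25.5) = -61.5 × 1 / 25.5 = -2.4118
[out]/[in] = e^(-2.4118) = 0.08966

0.090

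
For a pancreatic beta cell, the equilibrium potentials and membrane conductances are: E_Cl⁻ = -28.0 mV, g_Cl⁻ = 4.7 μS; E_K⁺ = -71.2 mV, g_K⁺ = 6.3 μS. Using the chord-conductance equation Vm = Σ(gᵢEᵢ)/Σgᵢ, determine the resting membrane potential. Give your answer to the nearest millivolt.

Σ gᵢEᵢ = 4.7·(-28.0) + 6.3·(-71.2) = -580.16
Σ gᵢ = 4.7 + 6.3 = 11
Vm = -580.16 / 11 = -52.74 mV

-53 mV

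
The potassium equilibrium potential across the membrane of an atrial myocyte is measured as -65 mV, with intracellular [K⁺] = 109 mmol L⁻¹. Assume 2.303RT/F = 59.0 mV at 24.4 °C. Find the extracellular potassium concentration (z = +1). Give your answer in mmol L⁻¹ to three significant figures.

8.62 mmol L⁻¹

Nernst: E = (59.0/1) · log₁₀([out]/[in]), so log₁₀([out]/[in]) = -65.0 × 1 / 59.0 = -1.1017.
[out]/[in] = 10^(-1.1017) = 0.07912.
[out] = 0.07912 × 109 = 8.624 mmol L⁻¹.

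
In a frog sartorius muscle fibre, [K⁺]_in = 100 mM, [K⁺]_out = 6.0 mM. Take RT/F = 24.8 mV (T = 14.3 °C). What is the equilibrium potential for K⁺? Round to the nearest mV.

E = (24.8/z) · ln([K⁺]_out/[K⁺]_in) with z = +1.
= (24.8/1) · ln(6.0/100) = 24.80 · ln(0.06)
= 24.80 · (-2.8134) = -69.77 mV

-70 mV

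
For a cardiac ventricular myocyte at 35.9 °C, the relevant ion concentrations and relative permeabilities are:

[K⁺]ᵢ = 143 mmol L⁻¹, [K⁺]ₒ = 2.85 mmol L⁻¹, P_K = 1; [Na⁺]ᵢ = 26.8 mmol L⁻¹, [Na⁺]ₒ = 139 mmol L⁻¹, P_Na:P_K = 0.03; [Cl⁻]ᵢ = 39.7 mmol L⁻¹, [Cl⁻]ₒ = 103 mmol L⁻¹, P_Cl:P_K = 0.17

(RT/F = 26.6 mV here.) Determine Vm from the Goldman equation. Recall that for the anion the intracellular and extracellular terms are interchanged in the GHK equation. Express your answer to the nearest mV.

Vm = 26.6 · ln[(Σ P·[cation]ₒ + Σ P·[anion]ᵢ) / (Σ P·[cation]ᵢ + Σ P·[anion]ₒ)]
Numerator = 1×2.85 + 0.03×139 + 0.17×39.7 = 13.77
Denominator = 1×143 + 0.03×26.8 + 0.17×103 = 161.3
Vm = 26.6 · ln(0.085355) = 26.6 × (-2.4609) = -65.46 mV

-65 mV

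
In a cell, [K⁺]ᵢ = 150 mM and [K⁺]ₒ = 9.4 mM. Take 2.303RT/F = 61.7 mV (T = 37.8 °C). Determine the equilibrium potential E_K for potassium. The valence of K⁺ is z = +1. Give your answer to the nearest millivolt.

E = (61.7/z) · log₁₀([K⁺]_out/[K⁺]_in) with z = +1.
= (61.7/1) · log₁₀(9.4/150) = 61.70 · log₁₀(0.06267)
= 61.70 · (-1.2030) = -74.22 mV

-74 mV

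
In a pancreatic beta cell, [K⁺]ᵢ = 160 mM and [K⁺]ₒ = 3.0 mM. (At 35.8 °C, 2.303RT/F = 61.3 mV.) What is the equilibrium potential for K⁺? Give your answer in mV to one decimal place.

-105.9 mV

E = (61.3/z) · log₁₀([K⁺]_out/[K⁺]_in) with z = +1.
= (61.3/1) · log₁₀(3.0/160) = 61.30 · log₁₀(0.01875)
= 61.30 · (-1.7270) = -105.87 mV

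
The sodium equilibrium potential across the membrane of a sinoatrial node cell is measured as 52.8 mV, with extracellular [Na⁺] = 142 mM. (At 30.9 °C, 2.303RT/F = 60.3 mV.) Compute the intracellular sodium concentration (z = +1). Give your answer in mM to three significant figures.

18.9 mM

Nernst: E = (60.3/1) · log₁₀([out]/[in]), so log₁₀([out]/[in]) = 52.8 × 1 / 60.3 = 0.8756.
[out]/[in] = 10^(0.8756) = 7.51.
[in] = 142 / 7.51 = 18.91 mM.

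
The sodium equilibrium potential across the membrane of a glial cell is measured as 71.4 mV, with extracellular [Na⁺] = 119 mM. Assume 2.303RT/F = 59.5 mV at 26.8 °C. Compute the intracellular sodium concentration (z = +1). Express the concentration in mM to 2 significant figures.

7.5 mM

Nernst: E = (59.5/1) · log₁₀([out]/[in]), so log₁₀([out]/[in]) = 71.4 × 1 / 59.5 = 1.2000.
[out]/[in] = 10^(1.2000) = 15.85.
[in] = 119 / 15.85 = 7.508 mM.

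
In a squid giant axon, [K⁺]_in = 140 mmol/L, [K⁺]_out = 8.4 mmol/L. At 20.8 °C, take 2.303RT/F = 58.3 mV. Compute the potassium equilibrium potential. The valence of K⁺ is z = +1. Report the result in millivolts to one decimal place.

E = (58.3/z) · log₁₀([K⁺]_out/[K⁺]_in) with z = +1.
= (58.3/1) · log₁₀(8.4/140) = 58.30 · log₁₀(0.06)
= 58.30 · (-1.2218) = -71.23 mV

-71.2 mV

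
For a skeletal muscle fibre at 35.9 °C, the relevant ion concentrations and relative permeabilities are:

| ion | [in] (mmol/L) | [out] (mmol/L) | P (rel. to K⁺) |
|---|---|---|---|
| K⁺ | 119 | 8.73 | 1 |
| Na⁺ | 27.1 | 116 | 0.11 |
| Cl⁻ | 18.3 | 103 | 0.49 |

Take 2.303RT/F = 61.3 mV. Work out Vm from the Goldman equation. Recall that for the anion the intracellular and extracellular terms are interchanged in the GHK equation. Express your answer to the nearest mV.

Vm = 61.3 · log₁₀[(Σ P·[cation]ₒ + Σ P·[anion]ᵢ) / (Σ P·[cation]ᵢ + Σ P·[anion]ₒ)]
Numerator = 1×8.73 + 0.11×116 + 0.49×18.3 = 30.46
Denominator = 1×119 + 0.11×27.1 + 0.49×103 = 172.5
Vm = 61.3 · log₁₀(0.17661) = 61.3 × (-0.7530) = -46.16 mV

-46 mV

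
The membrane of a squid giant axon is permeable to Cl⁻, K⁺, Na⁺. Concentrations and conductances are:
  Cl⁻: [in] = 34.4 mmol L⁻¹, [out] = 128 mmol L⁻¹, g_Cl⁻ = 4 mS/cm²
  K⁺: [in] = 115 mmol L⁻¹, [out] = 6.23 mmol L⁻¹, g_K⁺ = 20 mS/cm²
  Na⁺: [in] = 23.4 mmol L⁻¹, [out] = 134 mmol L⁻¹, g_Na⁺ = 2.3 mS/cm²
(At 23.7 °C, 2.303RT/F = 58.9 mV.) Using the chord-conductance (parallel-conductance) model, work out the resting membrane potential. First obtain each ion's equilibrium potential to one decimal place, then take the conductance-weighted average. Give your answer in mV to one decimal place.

-57.9 mV

E_Cl⁻ = (58.9/-1)·log₁₀(128/34.4) = -33.6 mV
E_K⁺ = (58.9/1)·log₁₀(6.23/115) = -74.6 mV
E_Na⁺ = (58.9/1)·log₁₀(134/23.4) = 44.6 mV
Vm = (Σ gᵢEᵢ)/(Σ gᵢ) = (4·-33.6 + 20·-74.6 + 2.3·44.6) / (4 + 20 + 2.3)
= -1523.82 / 26.3 = -57.94 mV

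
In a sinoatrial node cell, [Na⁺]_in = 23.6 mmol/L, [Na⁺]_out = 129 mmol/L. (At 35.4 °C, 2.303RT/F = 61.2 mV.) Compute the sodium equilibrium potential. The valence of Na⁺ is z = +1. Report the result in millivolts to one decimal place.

45.1 mV

E = (61.2/z) · log₁₀([Na⁺]_out/[Na⁺]_in) with z = +1.
= (61.2/1) · log₁₀(129/23.6) = 61.20 · log₁₀(5.466)
= 61.20 · (0.7377) = 45.15 mV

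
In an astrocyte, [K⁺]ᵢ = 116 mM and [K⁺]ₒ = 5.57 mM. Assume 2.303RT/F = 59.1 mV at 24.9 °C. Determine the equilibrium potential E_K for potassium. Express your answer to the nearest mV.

-78 mV

E = (59.1/z) · log₁₀([K⁺]_out/[K⁺]_in) with z = +1.
= (59.1/1) · log₁₀(5.57/116) = 59.10 · log₁₀(0.04802)
= 59.10 · (-1.3186) = -77.93 mV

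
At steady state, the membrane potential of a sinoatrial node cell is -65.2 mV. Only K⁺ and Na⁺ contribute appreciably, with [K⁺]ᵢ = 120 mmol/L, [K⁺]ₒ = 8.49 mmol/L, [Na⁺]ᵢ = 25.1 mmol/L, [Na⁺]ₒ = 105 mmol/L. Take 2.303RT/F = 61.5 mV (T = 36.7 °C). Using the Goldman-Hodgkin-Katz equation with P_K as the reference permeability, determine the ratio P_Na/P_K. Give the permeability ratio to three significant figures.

Let α = P_Na/P_K. GHK: Vm = 61.5·log₁₀[(Kₒ + α·Naₒ)/(Kᵢ + α·Naᵢ)].
10^(Vm/61.5) = 10^(-65.2/61.5) = 0.087064
So 0.087064·(Kᵢ + α·Naᵢ) = Kₒ + α·Naₒ → α = (0.087064·120.0 − 8.49) / (105.0 − 0.087064·25.1)
α = (10.45 − 8.49) / (105.0 − 2.185) = 1.958/102.8 = 0.01904

0.0190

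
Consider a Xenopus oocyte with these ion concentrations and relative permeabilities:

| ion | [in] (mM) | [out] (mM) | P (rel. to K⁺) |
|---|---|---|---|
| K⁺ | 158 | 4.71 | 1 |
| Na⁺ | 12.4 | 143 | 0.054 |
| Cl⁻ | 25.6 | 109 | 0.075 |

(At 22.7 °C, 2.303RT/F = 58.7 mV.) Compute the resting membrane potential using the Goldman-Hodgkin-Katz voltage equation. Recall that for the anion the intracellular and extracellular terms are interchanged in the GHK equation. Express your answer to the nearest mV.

Vm = 58.7 · log₁₀[(Σ P·[cation]ₒ + Σ P·[anion]ᵢ) / (Σ P·[cation]ᵢ + Σ P·[anion]ₒ)]
Numerator = 1×4.71 + 0.054×143 + 0.075×25.6 = 14.35
Denominator = 1×158 + 0.054×12.4 + 0.075×109 = 166.8
Vm = 58.7 · log₁₀(0.08602) = 58.7 × (-1.0654) = -62.54 mV

-63 mV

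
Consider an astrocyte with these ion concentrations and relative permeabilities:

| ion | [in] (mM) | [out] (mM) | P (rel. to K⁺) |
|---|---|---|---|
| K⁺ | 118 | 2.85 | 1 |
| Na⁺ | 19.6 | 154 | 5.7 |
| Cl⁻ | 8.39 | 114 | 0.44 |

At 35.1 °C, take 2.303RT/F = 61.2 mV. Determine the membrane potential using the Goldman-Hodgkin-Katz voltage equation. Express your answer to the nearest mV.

Vm = 61.2 · log₁₀[(Σ P·[cation]ₒ + Σ P·[anion]ᵢ) / (Σ P·[cation]ᵢ + Σ P·[anion]ₒ)]
Numerator = 1×2.85 + 5.7×154 + 0.44×8.39 = 884.3
Denominator = 1×118 + 5.7×19.6 + 0.44×114 = 279.9
Vm = 61.2 · log₁₀(3.1597) = 61.2 × (0.4996) = 30.58 mV

31 mV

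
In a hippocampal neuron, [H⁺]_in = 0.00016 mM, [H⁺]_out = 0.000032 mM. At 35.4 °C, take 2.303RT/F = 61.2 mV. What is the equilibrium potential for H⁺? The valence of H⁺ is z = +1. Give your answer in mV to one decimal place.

E = (61.2/z) · log₁₀([H⁺]_out/[H⁺]_in) with z = +1.
= (61.2/1) · log₁₀(0.000032/0.00016) = 61.20 · log₁₀(0.2)
= 61.20 · (-0.6990) = -42.78 mV

-42.8 mV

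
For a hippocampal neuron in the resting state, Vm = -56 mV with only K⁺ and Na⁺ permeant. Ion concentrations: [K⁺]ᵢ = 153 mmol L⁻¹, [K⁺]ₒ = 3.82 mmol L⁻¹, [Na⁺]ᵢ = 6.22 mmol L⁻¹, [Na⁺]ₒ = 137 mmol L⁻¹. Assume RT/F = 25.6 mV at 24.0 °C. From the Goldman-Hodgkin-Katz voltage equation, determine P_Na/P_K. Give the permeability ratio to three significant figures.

Let α = P_Na/P_K. GHK: Vm = 25.6·ln[(Kₒ + α·Naₒ)/(Kᵢ + α·Naᵢ)].
e^(Vm/25.6) = e^(-56.0/25.6) = 0.1122
So 0.1122·(Kᵢ + α·Naᵢ) = Kₒ + α·Naₒ → α = (0.1122·153.0 − 3.82) / (137.0 − 0.1122·6.22)
α = (17.17 − 3.82) / (137.0 − 0.6979) = 13.35/136.3 = 0.09792

0.0979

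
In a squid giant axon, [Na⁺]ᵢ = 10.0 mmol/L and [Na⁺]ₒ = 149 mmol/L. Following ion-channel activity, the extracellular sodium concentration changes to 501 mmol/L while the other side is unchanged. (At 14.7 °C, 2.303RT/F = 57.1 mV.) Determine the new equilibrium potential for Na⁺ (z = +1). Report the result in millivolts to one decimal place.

After the shift: [Na⁺]_out = 501, [Na⁺]_in = 10.0 mmol/L.
E_new = (57.1/1)·log₁₀(501/10.0) = 57.10 · (1.6998) = 97.06 mV

97.1 mV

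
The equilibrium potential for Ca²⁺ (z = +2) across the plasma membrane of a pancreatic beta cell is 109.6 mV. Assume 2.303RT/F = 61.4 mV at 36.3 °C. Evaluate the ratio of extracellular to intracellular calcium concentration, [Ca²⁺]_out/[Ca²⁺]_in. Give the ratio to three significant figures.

log₁₀([out]/[in]) = E·z/(61.4) = 109.6 × 2 / 61.4 = 3.5700
[out]/[in] = 10^(3.5700) = 3716

3720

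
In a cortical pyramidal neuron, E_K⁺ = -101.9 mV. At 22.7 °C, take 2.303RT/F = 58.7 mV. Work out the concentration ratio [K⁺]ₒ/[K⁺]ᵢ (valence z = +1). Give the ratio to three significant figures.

log₁₀([out]/[in]) = E·z/(58.7) = -101.9 × 1 / 58.7 = -1.7359
[out]/[in] = 10^(-1.7359) = 0.01837

0.0184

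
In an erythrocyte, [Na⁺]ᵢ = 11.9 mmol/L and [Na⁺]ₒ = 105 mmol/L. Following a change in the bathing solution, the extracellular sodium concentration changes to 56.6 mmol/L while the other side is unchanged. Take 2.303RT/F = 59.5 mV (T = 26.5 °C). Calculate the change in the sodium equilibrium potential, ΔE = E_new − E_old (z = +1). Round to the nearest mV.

-16 mV

E_old = (59.5/1)·log₁₀(105/11.9) = 56.27 mV
E_new = (59.5/1)·log₁₀(56.6/11.9) = 40.30 mV
ΔE = 40.30 − (56.27) = -15.97 mV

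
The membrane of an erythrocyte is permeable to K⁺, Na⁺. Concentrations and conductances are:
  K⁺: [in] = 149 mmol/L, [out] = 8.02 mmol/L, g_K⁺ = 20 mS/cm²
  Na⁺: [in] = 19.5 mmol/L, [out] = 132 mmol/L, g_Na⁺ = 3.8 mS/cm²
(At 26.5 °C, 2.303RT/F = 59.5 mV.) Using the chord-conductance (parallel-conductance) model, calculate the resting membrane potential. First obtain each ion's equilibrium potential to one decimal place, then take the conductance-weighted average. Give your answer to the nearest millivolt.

-56 mV

E_K⁺ = (59.5/1)·log₁₀(8.02/149) = -75.5 mV
E_Na⁺ = (59.5/1)·log₁₀(132/19.5) = 49.4 mV
Vm = (Σ gᵢEᵢ)/(Σ gᵢ) = (20·-75.5 + 3.8·49.4) / (20 + 3.8)
= -1322.28 / 23.8 = -55.56 mV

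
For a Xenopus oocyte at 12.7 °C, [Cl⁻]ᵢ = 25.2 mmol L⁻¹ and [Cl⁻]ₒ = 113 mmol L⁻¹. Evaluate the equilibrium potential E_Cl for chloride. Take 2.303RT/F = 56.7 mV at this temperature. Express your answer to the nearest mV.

E = (56.7/z) · log₁₀([Cl⁻]_out/[Cl⁻]_in) with z = -1.
For an anion, dividing by z = -1 reverses the sign.
= (56.7/-1) · log₁₀(113/25.2) = -56.70 · log₁₀(4.484)
= -56.70 · (0.6517) = -36.95 mV

-37 mV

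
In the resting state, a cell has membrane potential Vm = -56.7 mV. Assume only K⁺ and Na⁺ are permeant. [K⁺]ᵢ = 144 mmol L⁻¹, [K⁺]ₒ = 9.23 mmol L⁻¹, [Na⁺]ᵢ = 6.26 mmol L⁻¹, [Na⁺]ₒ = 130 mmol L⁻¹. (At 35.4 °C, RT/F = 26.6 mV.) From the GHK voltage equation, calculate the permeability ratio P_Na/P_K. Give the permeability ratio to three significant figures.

0.0608

Let α = P_Na/P_K. GHK: Vm = 26.6·ln[(Kₒ + α·Naₒ)/(Kᵢ + α·Naᵢ)].
e^(Vm/26.6) = e^(-56.7/26.6) = 0.11865
So 0.11865·(Kᵢ + α·Naᵢ) = Kₒ + α·Naₒ → α = (0.11865·144.0 − 9.23) / (130.0 − 0.11865·6.26)
α = (17.09 − 9.23) / (130.0 − 0.7427) = 7.856/129.3 = 0.06077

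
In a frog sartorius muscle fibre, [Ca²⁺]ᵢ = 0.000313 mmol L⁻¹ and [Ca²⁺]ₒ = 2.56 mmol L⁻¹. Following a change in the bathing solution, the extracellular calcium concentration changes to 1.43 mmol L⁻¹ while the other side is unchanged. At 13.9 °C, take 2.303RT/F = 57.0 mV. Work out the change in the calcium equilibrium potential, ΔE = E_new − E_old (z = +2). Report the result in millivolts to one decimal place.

-7.2 mV

E_old = (57.0/2)·log₁₀(2.56/0.000313) = 111.51 mV
E_new = (57.0/2)·log₁₀(1.43/0.000313) = 104.30 mV
ΔE = 104.30 − (111.51) = -7.21 mV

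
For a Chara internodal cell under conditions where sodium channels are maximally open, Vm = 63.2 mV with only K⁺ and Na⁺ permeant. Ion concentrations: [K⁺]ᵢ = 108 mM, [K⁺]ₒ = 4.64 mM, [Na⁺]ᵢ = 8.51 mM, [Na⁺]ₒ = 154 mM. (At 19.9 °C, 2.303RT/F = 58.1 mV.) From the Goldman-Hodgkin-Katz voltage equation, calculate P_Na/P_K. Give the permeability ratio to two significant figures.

26

Let α = P_Na/P_K. GHK: Vm = 58.1·log₁₀[(Kₒ + α·Naₒ)/(Kᵢ + α·Naᵢ)].
10^(Vm/58.1) = 10^(63.2/58.1) = 12.24
So 12.24·(Kᵢ + α·Naᵢ) = Kₒ + α·Naₒ → α = (12.24·108.0 − 4.64) / (154.0 − 12.24·8.51)
α = (1322 − 4.64) / (154.0 − 104.2) = 1317/49.84 = 26.43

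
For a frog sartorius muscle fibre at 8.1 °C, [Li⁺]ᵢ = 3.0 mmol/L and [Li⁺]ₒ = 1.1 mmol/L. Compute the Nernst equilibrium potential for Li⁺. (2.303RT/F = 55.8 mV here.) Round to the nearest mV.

-24 mV

E = (55.8/z) · log₁₀([Li⁺]_out/[Li⁺]_in) with z = +1.
= (55.8/1) · log₁₀(1.1/3.0) = 55.80 · log₁₀(0.3667)
= 55.80 · (-0.4357) = -24.31 mV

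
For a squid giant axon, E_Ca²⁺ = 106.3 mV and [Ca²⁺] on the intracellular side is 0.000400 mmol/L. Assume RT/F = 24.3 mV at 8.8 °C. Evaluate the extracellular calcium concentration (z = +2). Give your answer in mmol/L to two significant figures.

2.5 mmol/L

Nernst: E = (24.3/2) · ln([out]/[in]), so ln([out]/[in]) = 106.3 × 2 / 24.3 = 8.7490.
[out]/[in] = e^(8.7490) = 6304.
[out] = 6304 × 0.000400 = 2.522 mmol/L.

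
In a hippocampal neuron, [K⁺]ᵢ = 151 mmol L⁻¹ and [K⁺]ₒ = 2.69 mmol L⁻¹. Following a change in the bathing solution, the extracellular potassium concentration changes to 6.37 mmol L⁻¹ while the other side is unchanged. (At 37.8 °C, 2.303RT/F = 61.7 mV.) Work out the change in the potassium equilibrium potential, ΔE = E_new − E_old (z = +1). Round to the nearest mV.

23 mV

E_old = (61.7/1)·log₁₀(2.69/151) = -107.93 mV
E_new = (61.7/1)·log₁₀(6.37/151) = -84.83 mV
ΔE = -84.83 − (-107.93) = 23.10 mV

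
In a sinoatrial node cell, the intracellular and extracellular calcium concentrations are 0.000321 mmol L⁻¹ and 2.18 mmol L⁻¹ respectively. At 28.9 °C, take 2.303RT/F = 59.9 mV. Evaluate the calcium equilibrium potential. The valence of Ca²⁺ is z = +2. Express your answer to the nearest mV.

115 mV

E = (59.9/z) · log₁₀([Ca²⁺]_out/[Ca²⁺]_in) with z = +2.
= (59.9/2) · log₁₀(2.18/0.000321) = 29.95 · log₁₀(6791)
= 29.95 · (3.8320) = 114.77 mV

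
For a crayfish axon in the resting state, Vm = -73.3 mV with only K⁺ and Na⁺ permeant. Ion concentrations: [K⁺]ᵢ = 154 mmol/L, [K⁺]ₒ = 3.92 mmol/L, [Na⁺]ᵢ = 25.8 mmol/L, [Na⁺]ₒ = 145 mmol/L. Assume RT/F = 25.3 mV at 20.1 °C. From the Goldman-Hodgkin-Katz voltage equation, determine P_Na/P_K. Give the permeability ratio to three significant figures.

Let α = P_Na/P_K. GHK: Vm = 25.3·ln[(Kₒ + α·Naₒ)/(Kᵢ + α·Naᵢ)].
e^(Vm/25.3) = e^(-73.3/25.3) = 0.055176
So 0.055176·(Kᵢ + α·Naᵢ) = Kₒ + α·Naₒ → α = (0.055176·154.0 − 3.92) / (145.0 − 0.055176·25.8)
α = (8.497 − 3.92) / (145.0 − 1.424) = 4.577/143.6 = 0.03188

0.0319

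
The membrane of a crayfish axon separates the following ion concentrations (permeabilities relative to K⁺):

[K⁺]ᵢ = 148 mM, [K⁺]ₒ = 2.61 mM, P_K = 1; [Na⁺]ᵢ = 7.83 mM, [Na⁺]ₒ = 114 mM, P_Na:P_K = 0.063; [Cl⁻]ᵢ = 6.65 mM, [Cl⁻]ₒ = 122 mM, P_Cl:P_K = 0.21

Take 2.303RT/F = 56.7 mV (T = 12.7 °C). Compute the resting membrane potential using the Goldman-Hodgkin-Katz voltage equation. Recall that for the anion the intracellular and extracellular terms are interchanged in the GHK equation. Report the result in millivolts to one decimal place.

-67.6 mV

Vm = 56.7 · log₁₀[(Σ P·[cation]ₒ + Σ P·[anion]ᵢ) / (Σ P·[cation]ᵢ + Σ P·[anion]ₒ)]
Numerator = 1×2.61 + 0.063×114 + 0.21×6.65 = 11.19
Denominator = 1×148 + 0.063×7.83 + 0.21×122 = 174.1
Vm = 56.7 · log₁₀(0.06426) = 56.7 × (-1.1921) = -67.59 mV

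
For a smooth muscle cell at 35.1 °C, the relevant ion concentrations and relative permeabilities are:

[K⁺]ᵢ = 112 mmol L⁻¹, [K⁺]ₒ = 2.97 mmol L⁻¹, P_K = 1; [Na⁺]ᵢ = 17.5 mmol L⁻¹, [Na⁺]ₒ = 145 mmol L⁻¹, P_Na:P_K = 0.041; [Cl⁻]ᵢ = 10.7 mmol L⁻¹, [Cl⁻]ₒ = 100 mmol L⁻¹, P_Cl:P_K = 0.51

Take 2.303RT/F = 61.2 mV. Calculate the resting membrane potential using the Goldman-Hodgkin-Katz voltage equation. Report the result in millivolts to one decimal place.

Vm = 61.2 · log₁₀[(Σ P·[cation]ₒ + Σ P·[anion]ᵢ) / (Σ P·[cation]ᵢ + Σ P·[anion]ₒ)]
Numerator = 1×2.97 + 0.041×145 + 0.51×10.7 = 14.37
Denominator = 1×112 + 0.041×17.5 + 0.51×100 = 163.7
Vm = 61.2 · log₁₀(0.087785) = 61.2 × (-1.0566) = -64.66 mV

-64.7 mV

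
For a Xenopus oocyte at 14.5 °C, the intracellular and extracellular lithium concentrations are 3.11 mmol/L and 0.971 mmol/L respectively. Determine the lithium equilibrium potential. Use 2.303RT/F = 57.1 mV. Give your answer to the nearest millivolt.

E = (57.1/z) · log₁₀([Li⁺]_out/[Li⁺]_in) with z = +1.
= (57.1/1) · log₁₀(0.971/3.11) = 57.10 · log₁₀(0.3122)
= 57.10 · (-0.5055) = -28.87 mV

-29 mV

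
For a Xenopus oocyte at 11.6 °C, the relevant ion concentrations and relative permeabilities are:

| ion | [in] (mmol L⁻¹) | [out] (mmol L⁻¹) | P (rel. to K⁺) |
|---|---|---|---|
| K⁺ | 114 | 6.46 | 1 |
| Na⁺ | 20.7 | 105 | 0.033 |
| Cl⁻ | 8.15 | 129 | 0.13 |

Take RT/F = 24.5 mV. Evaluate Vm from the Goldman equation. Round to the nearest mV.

-61 mV

Vm = 24.5 · ln[(Σ P·[cation]ₒ + Σ P·[anion]ᵢ) / (Σ P·[cation]ᵢ + Σ P·[anion]ₒ)]
Numerator = 1×6.46 + 0.033×105 + 0.13×8.15 = 10.98
Denominator = 1×114 + 0.033×20.7 + 0.13×129 = 131.5
Vm = 24.5 · ln(0.083562) = 24.5 × (-2.4822) = -60.81 mV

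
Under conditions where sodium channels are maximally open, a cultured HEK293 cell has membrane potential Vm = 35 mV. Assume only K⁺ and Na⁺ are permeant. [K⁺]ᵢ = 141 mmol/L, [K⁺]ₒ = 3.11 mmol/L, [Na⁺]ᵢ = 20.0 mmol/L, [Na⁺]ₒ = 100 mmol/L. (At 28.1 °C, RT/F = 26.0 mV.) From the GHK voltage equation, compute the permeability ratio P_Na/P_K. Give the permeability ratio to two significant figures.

Let α = P_Na/P_K. GHK: Vm = 26.0·ln[(Kₒ + α·Naₒ)/(Kᵢ + α·Naᵢ)].
e^(Vm/26.0) = e^(35.0/26.0) = 3.8426
So 3.8426·(Kᵢ + α·Naᵢ) = Kₒ + α·Naₒ → α = (3.8426·141.0 − 3.11) / (100.0 − 3.8426·20.0)
α = (541.8 − 3.11) / (100.0 − 76.85) = 538.7/23.15 = 23.27

23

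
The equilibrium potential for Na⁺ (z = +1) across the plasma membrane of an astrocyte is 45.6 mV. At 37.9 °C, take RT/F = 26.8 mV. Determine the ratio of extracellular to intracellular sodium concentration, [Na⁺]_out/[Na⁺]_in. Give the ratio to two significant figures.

ln([out]/[in]) = E·z/(26.8) = 45.6 × 1 / 26.8 = 1.7015
[out]/[in] = e^(1.7015) = 5.482

5.5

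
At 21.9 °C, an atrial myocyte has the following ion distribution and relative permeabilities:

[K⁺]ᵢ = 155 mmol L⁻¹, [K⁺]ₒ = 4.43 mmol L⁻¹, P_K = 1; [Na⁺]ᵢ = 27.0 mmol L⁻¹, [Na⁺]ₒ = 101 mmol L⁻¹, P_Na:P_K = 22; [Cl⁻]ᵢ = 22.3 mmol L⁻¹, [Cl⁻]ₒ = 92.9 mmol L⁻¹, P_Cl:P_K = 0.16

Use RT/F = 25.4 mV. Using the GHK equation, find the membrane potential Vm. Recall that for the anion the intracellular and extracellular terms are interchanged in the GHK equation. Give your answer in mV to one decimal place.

27.2 mV

Vm = 25.4 · ln[(Σ P·[cation]ₒ + Σ P·[anion]ᵢ) / (Σ P·[cation]ᵢ + Σ P·[anion]ₒ)]
Numerator = 1×4.43 + 22×101 + 0.16×22.3 = 2230
Denominator = 1×155 + 22×27.0 + 0.16×92.9 = 763.9
Vm = 25.4 · ln(2.9194) = 25.4 × (1.0714) = 27.21 mV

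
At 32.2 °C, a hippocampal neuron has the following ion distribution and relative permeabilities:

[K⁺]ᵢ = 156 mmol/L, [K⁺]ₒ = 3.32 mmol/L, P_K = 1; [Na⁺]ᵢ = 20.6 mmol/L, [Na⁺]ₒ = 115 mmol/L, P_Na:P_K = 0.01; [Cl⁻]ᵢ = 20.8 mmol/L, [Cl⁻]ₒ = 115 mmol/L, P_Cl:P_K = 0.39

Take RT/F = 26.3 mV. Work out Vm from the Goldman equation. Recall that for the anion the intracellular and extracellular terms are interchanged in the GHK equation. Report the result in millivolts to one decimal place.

Vm = 26.3 · ln[(Σ P·[cation]ₒ + Σ P·[anion]ᵢ) / (Σ P·[cation]ᵢ + Σ P·[anion]ₒ)]
Numerator = 1×3.32 + 0.01×115 + 0.39×20.8 = 12.58
Denominator = 1×156 + 0.01×20.6 + 0.39×115 = 201.1
Vm = 26.3 · ln(0.06258) = 26.3 × (-2.7713) = -72.89 mV

-72.9 mV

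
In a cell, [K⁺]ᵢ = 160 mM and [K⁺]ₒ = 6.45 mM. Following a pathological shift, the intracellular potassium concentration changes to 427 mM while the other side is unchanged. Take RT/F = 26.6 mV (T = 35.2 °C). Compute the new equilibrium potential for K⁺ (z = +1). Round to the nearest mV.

After the shift: [K⁺]_out = 6.45, [K⁺]_in = 427 mM.
E_new = (26.6/1)·ln(6.45/427) = 26.60 · (-4.1927) = -111.53 mV

-112 mV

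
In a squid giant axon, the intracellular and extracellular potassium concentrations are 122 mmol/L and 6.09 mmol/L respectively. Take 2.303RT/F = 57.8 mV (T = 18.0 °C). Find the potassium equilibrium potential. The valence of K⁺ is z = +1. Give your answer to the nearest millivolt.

-75 mV

E = (57.8/z) · log₁₀([K⁺]_out/[K⁺]_in) with z = +1.
= (57.8/1) · log₁₀(6.09/122) = 57.80 · log₁₀(0.04992)
= 57.80 · (-1.3017) = -75.24 mV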